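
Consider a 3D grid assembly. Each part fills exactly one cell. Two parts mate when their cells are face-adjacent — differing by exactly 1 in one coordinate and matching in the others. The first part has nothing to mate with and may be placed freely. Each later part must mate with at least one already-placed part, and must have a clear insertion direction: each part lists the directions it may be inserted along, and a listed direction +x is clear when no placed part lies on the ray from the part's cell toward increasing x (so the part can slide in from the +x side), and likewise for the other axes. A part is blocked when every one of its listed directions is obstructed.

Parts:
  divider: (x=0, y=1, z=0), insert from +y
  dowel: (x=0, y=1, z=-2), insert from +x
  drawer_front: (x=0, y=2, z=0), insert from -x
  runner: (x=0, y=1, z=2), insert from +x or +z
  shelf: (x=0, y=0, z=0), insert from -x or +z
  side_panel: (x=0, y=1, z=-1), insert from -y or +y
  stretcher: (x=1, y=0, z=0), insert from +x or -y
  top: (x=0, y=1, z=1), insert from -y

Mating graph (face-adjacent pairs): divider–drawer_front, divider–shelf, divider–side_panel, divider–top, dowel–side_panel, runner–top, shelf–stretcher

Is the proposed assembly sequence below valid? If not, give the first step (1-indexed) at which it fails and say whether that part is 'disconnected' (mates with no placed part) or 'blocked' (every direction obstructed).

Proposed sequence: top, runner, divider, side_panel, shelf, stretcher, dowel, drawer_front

1. top@(0, 1, 1) [-y clear] — {top}
2. runner@(0, 1, 2) [+x clear] — {runner, top}
3. divider@(0, 1, 0) [+y clear] — {divider, runner, top}
4. side_panel@(0, 1, -1) [-y clear] — {divider, runner, side_panel, top}
5. shelf@(0, 0, 0) [-x clear] — {divider, runner, shelf, side_panel, top}
6. stretcher@(1, 0, 0) [+x clear] — {divider, runner, shelf, side_panel, stretcher, top}
7. dowel@(0, 1, -2) [+x clear] — {divider, dowel, runner, shelf, side_panel, stretcher, top}
8. drawer_front@(0, 2, 0) [-x clear] — {divider, dowel, drawer_front, runner, shelf, side_panel, stretcher, top}

Valid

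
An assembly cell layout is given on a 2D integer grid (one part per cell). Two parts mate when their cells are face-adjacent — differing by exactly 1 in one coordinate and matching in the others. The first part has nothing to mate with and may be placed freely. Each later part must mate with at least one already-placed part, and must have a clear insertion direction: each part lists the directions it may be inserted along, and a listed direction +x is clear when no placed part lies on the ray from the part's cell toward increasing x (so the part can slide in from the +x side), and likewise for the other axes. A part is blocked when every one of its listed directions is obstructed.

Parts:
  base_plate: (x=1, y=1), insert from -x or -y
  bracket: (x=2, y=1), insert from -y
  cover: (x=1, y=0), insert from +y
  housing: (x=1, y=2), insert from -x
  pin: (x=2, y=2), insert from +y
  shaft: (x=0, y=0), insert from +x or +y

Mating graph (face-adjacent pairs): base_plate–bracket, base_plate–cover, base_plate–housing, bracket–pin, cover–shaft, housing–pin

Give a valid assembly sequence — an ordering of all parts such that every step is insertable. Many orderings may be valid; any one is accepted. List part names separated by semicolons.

cover; shaft; base_plate; housing; pin; bracket

1. cover@(1, 0) [+y clear] — {cover}
2. shaft@(0, 0) [+y clear] — {cover, shaft}
3. base_plate@(1, 1) [-x clear] — {base_plate, cover, shaft}
4. housing@(1, 2) [-x clear] — {base_plate, cover, housing, shaft}
5. pin@(2, 2) [+y clear] — {base_plate, cover, housing, pin, shaft}
6. bracket@(2, 1) [-y clear] — {base_plate, bracket, cover, housing, pin, shaft}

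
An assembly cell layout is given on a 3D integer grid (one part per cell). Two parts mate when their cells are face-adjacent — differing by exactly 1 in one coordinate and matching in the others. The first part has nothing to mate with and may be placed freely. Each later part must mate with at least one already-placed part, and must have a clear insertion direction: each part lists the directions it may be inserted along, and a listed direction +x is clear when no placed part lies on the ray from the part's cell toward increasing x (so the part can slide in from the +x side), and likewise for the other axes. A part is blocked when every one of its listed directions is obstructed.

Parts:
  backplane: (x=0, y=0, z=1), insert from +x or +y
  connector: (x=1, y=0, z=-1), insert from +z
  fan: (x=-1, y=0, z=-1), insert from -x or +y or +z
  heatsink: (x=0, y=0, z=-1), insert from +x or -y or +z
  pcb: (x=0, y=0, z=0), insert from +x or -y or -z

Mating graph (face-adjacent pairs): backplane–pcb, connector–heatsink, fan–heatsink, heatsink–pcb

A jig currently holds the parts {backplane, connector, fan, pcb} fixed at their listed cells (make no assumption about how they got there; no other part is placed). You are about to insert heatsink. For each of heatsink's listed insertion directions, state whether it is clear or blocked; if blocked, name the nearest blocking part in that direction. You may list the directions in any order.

+x: blocked by connector; +z: blocked by pcb; -y: clear

+x: nearest on ray is connector@(1, 0, -1) ⇒ blocked
-y: ray from heatsink(0, 0, -1) has no placed part ⇒ clear
+z: nearest on ray is pcb@(0, 0, 0) ⇒ blocked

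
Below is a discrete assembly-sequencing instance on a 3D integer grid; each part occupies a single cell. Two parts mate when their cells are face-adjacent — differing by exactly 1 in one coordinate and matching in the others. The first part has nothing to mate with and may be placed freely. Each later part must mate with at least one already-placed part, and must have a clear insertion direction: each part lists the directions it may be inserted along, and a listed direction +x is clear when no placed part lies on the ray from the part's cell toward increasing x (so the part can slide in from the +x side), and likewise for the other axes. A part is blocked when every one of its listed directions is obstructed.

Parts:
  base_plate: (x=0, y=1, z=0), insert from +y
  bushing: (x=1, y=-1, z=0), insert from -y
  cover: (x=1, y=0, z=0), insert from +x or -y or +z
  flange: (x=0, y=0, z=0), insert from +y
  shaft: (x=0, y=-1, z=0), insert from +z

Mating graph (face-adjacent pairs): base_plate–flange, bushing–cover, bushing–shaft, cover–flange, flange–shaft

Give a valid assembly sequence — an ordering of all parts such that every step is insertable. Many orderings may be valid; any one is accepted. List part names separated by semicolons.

1. flange@(0, 0, 0) [+y clear] — {flange}
2. cover@(1, 0, 0) [+x clear] — {cover, flange}
3. base_plate@(0, 1, 0) [+y clear] — {base_plate, cover, flange}
4. bushing@(1, -1, 0) [-y clear] — {base_plate, bushing, cover, flange}
5. shaft@(0, -1, 0) [+z clear] — {base_plate, bushing, cover, flange, shaft}

flange; cover; base_plate; bushing; shaft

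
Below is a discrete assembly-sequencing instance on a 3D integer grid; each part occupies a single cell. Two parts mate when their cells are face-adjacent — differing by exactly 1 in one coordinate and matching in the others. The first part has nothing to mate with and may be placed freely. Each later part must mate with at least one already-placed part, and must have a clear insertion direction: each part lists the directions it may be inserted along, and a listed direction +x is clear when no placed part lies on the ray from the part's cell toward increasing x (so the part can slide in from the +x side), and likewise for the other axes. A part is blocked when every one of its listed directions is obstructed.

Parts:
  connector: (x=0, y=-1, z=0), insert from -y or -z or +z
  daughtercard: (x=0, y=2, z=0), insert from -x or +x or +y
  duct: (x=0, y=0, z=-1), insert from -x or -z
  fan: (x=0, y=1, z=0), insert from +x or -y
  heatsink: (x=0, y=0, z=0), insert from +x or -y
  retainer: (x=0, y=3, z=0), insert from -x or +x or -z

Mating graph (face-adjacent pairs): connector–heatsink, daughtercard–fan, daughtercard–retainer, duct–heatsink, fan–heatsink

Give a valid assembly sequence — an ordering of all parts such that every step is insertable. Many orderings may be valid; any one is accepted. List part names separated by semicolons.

connector; heatsink; fan; duct; daughtercard; retainer

1. connector@(0, -1, 0) [-y clear] — {connector}
2. heatsink@(0, 0, 0) [+x clear] — {connector, heatsink}
3. fan@(0, 1, 0) [+x clear] — {connector, fan, heatsink}
4. duct@(0, 0, -1) [-x clear] — {connector, duct, fan, heatsink}
5. daughtercard@(0, 2, 0) [-x clear] — {connector, daughtercard, duct, fan, heatsink}
6. retainer@(0, 3, 0) [-x clear] — {connector, daughtercard, duct, fan, heatsink, retainer}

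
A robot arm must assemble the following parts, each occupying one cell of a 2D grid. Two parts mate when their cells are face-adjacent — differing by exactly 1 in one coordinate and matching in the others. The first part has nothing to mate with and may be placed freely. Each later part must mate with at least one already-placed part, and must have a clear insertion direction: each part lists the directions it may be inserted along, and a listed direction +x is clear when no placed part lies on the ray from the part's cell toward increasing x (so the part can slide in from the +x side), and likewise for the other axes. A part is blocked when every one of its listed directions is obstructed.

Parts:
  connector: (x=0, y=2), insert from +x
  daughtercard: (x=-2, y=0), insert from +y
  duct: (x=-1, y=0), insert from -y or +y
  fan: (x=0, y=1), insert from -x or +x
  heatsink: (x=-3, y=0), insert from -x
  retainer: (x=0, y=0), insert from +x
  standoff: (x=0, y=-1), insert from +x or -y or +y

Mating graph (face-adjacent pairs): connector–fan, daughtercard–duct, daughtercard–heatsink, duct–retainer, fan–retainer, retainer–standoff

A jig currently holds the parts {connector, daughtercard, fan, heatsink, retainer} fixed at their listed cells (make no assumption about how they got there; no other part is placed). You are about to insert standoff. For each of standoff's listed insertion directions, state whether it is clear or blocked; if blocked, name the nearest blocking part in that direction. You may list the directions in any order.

+x: clear; +y: blocked by retainer; -y: clear

+x: ray from standoff(0, -1) has no placed part ⇒ clear
-y: ray from standoff(0, -1) has no placed part ⇒ clear
+y: nearest on ray is retainer@(0, 0) ⇒ blocked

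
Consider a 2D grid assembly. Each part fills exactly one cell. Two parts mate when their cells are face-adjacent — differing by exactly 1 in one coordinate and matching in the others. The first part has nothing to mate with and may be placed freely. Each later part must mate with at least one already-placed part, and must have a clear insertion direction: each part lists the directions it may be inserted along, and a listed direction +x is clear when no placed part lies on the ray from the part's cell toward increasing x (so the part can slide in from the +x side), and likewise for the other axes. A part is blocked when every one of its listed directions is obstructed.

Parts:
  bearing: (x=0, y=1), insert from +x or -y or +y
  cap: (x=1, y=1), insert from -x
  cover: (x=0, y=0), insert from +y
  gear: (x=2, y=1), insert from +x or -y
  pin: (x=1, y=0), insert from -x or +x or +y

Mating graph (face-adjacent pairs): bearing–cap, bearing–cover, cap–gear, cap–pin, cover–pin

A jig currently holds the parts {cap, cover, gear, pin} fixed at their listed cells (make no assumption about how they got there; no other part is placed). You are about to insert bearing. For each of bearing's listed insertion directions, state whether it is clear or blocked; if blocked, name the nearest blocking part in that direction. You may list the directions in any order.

+x: nearest on ray is cap@(1, 1) ⇒ blocked
-y: nearest on ray is cover@(0, 0) ⇒ blocked
+y: ray from bearing(0, 1) has no placed part ⇒ clear

+x: blocked by cap; +y: clear; -y: blocked by cover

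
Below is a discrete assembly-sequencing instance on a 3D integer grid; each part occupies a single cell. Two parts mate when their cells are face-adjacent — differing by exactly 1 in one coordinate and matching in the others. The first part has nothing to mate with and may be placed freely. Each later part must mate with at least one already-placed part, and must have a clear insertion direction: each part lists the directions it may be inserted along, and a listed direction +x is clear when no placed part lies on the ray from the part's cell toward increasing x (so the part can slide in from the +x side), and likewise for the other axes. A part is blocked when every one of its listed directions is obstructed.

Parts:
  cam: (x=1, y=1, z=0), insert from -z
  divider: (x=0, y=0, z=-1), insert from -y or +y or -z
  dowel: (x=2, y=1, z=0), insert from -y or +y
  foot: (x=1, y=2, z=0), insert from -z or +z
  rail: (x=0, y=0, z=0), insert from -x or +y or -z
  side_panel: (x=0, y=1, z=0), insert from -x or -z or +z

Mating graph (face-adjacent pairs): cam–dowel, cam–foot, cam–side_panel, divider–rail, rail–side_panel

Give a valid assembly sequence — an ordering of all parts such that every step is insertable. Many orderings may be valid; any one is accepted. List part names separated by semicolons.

1. divider@(0, 0, -1) [-y clear] — {divider}
2. rail@(0, 0, 0) [-x clear] — {divider, rail}
3. side_panel@(0, 1, 0) [-x clear] — {divider, rail, side_panel}
4. cam@(1, 1, 0) [-z clear] — {cam, divider, rail, side_panel}
5. dowel@(2, 1, 0) [-y clear] — {cam, divider, dowel, rail, side_panel}
6. foot@(1, 2, 0) [-z clear] — {cam, divider, dowel, foot, rail, side_panel}

divider; rail; side_panel; cam; dowel; foot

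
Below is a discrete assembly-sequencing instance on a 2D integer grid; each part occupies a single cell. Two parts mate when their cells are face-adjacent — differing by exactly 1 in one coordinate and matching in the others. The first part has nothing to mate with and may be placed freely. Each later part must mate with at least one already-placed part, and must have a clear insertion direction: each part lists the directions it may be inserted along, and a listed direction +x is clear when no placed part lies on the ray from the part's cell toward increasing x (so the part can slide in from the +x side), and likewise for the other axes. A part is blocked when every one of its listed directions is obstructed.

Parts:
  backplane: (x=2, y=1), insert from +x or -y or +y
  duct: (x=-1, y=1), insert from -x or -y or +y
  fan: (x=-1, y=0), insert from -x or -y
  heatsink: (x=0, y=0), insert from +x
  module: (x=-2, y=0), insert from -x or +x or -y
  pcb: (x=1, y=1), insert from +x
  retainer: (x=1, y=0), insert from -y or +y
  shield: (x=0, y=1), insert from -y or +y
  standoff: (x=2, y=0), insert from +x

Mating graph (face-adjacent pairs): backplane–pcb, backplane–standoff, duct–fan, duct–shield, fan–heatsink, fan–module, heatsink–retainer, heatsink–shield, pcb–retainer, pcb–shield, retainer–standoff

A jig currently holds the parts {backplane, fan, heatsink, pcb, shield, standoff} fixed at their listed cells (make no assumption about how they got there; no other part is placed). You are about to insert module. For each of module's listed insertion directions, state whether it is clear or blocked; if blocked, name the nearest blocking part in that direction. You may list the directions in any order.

+x: blocked by fan; -x: clear; -y: clear

-x: ray from module(-2, 0) has no placed part ⇒ clear
+x: nearest on ray is fan@(-1, 0) ⇒ blocked
-y: ray from module(-2, 0) has no placed part ⇒ clear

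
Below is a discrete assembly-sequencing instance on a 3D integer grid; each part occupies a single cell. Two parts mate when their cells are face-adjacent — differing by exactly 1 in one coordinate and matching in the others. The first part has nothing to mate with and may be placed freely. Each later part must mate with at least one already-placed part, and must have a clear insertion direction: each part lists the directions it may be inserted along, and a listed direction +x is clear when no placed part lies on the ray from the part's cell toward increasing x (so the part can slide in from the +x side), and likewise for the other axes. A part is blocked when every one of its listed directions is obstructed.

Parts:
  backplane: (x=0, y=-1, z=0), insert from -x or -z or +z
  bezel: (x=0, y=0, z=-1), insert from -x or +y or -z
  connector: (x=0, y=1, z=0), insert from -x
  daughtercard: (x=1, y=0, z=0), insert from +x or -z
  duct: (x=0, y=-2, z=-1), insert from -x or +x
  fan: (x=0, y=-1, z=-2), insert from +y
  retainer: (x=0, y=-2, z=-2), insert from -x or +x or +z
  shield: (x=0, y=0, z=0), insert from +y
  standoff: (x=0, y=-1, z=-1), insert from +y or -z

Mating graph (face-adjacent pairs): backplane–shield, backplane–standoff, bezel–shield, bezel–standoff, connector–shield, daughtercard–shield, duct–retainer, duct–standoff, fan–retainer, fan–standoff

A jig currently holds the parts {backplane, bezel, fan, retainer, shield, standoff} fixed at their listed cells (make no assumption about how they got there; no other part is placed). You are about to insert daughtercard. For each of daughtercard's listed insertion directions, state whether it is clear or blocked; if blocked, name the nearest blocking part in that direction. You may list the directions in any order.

+x: ray from daughtercard(1, 0, 0) has no placed part ⇒ clear
-z: ray from daughtercard(1, 0, 0) has no placed part ⇒ clear

+x: clear; -z: clear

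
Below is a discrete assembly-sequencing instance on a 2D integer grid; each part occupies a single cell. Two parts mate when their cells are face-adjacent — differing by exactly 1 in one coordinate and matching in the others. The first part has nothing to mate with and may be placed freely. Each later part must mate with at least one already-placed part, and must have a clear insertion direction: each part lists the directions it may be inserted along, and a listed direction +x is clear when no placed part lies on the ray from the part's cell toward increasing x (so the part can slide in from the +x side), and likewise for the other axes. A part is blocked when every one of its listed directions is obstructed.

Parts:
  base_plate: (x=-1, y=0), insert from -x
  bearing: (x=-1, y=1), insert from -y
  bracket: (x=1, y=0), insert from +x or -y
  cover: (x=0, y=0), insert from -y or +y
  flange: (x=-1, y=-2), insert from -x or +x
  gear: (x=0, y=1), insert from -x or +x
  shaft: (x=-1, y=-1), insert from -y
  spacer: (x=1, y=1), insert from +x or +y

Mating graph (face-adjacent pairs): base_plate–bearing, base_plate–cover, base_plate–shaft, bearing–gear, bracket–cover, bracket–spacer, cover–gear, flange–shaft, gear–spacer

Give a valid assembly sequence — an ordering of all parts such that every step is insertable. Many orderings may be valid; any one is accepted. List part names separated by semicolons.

spacer; gear; cover; bearing; bracket; base_plate; shaft; flange

1. spacer@(1, 1) [+x clear] — {spacer}
2. gear@(0, 1) [-x clear] — {gear, spacer}
3. cover@(0, 0) [-y clear] — {cover, gear, spacer}
4. bearing@(-1, 1) [-y clear] — {bearing, cover, gear, spacer}
5. bracket@(1, 0) [+x clear] — {bearing, bracket, cover, gear, spacer}
6. base_plate@(-1, 0) [-x clear] — {base_plate, bearing, bracket, cover, gear, spacer}
7. shaft@(-1, -1) [-y clear] — {base_plate, bearing, bracket, cover, gear, shaft, spacer}
8. flange@(-1, -2) [-x clear] — {base_plate, bearing, bracket, cover, flange, gear, shaft, spacer}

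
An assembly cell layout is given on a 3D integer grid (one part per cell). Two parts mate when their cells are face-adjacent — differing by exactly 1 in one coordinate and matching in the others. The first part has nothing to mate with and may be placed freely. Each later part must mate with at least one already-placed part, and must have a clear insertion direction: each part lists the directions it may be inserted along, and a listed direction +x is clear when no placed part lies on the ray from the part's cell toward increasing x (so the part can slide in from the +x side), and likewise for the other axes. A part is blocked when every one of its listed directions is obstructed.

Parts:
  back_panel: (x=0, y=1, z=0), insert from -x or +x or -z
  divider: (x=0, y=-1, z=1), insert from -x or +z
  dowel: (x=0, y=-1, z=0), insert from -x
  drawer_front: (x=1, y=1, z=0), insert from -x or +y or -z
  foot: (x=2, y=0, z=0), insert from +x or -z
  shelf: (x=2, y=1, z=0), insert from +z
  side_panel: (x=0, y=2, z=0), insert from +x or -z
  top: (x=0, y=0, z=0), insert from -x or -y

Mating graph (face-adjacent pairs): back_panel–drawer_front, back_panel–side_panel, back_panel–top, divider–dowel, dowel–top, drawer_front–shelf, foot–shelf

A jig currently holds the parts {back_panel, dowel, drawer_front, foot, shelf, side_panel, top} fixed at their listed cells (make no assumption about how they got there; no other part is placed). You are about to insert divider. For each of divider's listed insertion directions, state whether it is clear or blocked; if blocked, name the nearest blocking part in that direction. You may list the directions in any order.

-x: ray from divider(0, -1, 1) has no placed part ⇒ clear
+z: ray from divider(0, -1, 1) has no placed part ⇒ clear

+z: clear; -x: clear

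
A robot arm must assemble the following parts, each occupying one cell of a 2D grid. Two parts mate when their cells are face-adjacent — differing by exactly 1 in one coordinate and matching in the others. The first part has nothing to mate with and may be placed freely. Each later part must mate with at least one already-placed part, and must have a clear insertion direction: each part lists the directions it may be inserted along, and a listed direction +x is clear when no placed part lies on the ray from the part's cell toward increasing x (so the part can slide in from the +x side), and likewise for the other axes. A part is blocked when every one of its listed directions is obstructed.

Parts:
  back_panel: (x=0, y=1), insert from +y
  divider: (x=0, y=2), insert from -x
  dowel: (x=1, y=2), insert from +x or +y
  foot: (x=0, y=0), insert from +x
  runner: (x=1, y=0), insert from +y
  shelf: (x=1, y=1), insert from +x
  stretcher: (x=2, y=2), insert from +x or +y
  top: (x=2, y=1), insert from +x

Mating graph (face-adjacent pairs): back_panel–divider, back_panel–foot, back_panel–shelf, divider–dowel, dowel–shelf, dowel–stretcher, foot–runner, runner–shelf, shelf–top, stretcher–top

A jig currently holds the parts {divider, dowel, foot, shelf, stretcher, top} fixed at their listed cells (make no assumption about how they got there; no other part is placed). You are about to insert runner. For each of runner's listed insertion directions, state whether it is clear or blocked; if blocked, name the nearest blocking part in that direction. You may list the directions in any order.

+y: blocked by shelf

+y: nearest on ray is shelf@(1, 1) ⇒ blocked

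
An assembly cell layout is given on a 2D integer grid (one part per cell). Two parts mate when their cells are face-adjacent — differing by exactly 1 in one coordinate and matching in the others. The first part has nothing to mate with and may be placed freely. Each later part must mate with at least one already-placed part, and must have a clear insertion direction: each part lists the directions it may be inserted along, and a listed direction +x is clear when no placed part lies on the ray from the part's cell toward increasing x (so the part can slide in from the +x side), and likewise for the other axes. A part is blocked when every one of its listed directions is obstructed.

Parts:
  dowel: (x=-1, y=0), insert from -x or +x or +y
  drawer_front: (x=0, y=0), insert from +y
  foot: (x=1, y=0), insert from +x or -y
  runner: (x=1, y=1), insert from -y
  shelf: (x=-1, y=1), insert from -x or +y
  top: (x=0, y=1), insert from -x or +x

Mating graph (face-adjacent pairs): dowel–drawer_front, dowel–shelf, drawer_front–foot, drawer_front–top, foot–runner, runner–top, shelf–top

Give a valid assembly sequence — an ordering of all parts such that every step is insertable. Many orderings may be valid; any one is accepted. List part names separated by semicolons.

shelf; dowel; drawer_front; top; runner; foot

1. shelf@(-1, 1) [-x clear] — {shelf}
2. dowel@(-1, 0) [-x clear] — {dowel, shelf}
3. drawer_front@(0, 0) [+y clear] — {dowel, drawer_front, shelf}
4. top@(0, 1) [+x clear] — {dowel, drawer_front, shelf, top}
5. runner@(1, 1) [-y clear] — {dowel, drawer_front, runner, shelf, top}
6. foot@(1, 0) [+x clear] — {dowel, drawer_front, foot, runner, shelf, top}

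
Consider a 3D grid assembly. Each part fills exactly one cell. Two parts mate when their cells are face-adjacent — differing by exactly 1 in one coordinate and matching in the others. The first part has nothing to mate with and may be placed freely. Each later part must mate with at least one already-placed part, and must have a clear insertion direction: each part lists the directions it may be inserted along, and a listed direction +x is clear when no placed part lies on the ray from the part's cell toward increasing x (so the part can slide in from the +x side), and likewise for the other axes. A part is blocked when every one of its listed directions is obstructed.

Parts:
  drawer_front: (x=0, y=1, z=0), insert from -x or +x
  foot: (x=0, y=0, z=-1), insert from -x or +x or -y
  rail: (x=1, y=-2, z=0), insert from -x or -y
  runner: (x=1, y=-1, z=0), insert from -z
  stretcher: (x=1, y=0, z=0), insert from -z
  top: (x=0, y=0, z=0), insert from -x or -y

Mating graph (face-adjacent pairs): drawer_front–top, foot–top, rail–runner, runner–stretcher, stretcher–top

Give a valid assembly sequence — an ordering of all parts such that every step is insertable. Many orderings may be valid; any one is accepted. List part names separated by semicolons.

1. top@(0, 0, 0) [-x clear] — {top}
2. foot@(0, 0, -1) [-x clear] — {foot, top}
3. drawer_front@(0, 1, 0) [-x clear] — {drawer_front, foot, top}
4. stretcher@(1, 0, 0) [-z clear] — {drawer_front, foot, stretcher, top}
5. runner@(1, -1, 0) [-z clear] — {drawer_front, foot, runner, stretcher, top}
6. rail@(1, -2, 0) [-x clear] — {drawer_front, foot, rail, runner, stretcher, top}

top; foot; drawer_front; stretcher; runner; rail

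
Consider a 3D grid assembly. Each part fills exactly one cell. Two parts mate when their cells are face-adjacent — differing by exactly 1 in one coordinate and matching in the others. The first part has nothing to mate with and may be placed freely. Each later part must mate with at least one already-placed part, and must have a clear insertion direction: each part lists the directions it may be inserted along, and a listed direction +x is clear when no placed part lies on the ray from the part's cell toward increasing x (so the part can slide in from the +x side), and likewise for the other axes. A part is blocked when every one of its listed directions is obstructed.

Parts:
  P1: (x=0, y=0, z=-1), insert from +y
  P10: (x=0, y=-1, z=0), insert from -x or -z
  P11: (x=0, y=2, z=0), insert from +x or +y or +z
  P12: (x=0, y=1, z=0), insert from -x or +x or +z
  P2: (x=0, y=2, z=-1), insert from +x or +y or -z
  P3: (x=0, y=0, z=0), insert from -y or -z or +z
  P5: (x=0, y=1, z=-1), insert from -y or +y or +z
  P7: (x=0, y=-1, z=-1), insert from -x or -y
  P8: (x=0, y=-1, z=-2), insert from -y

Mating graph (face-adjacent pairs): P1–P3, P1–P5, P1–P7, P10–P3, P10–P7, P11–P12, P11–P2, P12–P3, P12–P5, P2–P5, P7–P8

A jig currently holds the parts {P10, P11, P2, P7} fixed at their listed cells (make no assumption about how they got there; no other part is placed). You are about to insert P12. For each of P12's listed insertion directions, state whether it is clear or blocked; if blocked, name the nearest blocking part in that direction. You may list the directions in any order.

+x: clear; +z: clear; -x: clear

-x: ray from P12(0, 1, 0) has no placed part ⇒ clear
+x: ray from P12(0, 1, 0) has no placed part ⇒ clear
+z: ray from P12(0, 1, 0) has no placed part ⇒ clear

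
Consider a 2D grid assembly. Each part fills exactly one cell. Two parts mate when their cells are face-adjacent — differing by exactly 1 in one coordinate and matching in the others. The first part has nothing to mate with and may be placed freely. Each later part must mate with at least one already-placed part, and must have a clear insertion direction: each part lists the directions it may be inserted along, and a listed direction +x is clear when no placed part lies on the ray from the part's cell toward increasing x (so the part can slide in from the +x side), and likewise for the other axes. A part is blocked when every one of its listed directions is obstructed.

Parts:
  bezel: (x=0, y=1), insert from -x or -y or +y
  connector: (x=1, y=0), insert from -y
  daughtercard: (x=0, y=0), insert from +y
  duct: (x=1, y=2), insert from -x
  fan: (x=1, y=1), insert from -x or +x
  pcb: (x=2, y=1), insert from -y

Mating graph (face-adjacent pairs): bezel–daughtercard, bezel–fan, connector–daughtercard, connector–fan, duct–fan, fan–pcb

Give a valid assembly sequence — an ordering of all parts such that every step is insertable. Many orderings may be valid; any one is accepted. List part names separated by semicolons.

1. connector@(1, 0) [-y clear] — {connector}
2. daughtercard@(0, 0) [+y clear] — {connector, daughtercard}
3. fan@(1, 1) [-x clear] — {connector, daughtercard, fan}
4. pcb@(2, 1) [-y clear] — {connector, daughtercard, fan, pcb}
5. duct@(1, 2) [-x clear] — {connector, daughtercard, duct, fan, pcb}
6. bezel@(0, 1) [-x clear] — {bezel, connector, daughtercard, duct, fan, pcb}

connector; daughtercard; fan; pcb; duct; bezel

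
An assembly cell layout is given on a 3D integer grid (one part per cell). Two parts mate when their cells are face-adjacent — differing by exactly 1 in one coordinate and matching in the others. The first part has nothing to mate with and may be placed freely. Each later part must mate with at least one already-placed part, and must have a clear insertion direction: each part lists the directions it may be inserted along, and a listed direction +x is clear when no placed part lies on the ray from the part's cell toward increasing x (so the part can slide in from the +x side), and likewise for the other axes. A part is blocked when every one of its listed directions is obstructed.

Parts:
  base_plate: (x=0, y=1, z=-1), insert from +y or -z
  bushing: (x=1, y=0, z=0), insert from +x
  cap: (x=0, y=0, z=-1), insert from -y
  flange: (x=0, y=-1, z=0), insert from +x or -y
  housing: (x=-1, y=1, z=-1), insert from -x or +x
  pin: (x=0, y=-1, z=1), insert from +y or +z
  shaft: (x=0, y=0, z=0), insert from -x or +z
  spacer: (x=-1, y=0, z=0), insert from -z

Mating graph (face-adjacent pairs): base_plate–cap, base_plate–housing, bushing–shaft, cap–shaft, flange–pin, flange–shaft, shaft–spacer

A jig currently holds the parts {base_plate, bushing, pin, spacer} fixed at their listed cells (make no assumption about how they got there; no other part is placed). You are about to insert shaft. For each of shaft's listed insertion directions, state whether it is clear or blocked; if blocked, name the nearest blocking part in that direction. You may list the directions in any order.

-x: nearest on ray is spacer@(-1, 0, 0) ⇒ blocked
+z: ray from shaft(0, 0, 0) has no placed part ⇒ clear

+z: clear; -x: blocked by spacer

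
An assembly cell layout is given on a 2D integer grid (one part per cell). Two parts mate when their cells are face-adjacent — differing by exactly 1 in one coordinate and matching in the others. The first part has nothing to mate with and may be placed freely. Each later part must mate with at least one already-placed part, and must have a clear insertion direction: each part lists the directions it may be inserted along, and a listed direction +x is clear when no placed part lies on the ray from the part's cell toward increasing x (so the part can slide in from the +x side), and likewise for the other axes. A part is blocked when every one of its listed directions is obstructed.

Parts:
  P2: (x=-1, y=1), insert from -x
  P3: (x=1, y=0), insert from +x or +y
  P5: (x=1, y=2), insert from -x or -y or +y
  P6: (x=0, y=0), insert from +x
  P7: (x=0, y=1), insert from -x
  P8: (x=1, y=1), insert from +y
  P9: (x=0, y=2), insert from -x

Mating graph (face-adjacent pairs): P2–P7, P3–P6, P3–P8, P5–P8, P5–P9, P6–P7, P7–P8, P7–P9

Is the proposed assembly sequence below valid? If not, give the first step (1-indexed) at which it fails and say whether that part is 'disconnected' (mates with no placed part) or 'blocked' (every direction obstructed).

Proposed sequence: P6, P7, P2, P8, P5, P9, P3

1. P6@(0, 0) [+x clear] — {P6}
2. P7@(0, 1) [-x clear] — {P6, P7}
3. P2@(-1, 1) [-x clear] — {P2, P6, P7}
4. P8@(1, 1) [+y clear] — {P2, P6, P7, P8}
5. P5@(1, 2) [-x clear] — {P2, P5, P6, P7, P8}
6. P9@(0, 2) [-x clear] — {P2, P5, P6, P7, P8, P9}
7. P3@(1, 0) [+x clear] — {P2, P3, P5, P6, P7, P8, P9}

Valid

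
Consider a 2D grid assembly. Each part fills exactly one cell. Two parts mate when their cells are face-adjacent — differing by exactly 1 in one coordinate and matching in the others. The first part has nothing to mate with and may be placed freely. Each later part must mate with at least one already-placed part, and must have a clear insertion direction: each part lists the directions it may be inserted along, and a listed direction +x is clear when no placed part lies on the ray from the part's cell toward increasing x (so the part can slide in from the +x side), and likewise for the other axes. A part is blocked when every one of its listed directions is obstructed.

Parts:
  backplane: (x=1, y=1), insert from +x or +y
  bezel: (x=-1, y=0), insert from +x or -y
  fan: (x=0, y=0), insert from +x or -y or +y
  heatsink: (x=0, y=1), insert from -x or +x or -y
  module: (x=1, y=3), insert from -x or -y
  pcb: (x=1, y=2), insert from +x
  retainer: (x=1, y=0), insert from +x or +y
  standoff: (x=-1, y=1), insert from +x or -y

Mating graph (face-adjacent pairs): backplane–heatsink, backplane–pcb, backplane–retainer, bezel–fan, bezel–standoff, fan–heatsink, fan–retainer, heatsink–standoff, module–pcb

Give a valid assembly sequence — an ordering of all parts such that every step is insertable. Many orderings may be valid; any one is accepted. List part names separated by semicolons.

retainer; fan; bezel; standoff; heatsink; backplane; pcb; module

1. retainer@(1, 0) [+x clear] — {retainer}
2. fan@(0, 0) [-y clear] — {fan, retainer}
3. bezel@(-1, 0) [-y clear] — {bezel, fan, retainer}
4. standoff@(-1, 1) [+x clear] — {bezel, fan, retainer, standoff}
5. heatsink@(0, 1) [+x clear] — {bezel, fan, heatsink, retainer, standoff}
6. backplane@(1, 1) [+x clear] — {backplane, bezel, fan, heatsink, retainer, standoff}
7. pcb@(1, 2) [+x clear] — {backplane, bezel, fan, heatsink, pcb, retainer, standoff}
8. module@(1, 3) [-x clear] — {backplane, bezel, fan, heatsink, module, pcb, retainer, standoff}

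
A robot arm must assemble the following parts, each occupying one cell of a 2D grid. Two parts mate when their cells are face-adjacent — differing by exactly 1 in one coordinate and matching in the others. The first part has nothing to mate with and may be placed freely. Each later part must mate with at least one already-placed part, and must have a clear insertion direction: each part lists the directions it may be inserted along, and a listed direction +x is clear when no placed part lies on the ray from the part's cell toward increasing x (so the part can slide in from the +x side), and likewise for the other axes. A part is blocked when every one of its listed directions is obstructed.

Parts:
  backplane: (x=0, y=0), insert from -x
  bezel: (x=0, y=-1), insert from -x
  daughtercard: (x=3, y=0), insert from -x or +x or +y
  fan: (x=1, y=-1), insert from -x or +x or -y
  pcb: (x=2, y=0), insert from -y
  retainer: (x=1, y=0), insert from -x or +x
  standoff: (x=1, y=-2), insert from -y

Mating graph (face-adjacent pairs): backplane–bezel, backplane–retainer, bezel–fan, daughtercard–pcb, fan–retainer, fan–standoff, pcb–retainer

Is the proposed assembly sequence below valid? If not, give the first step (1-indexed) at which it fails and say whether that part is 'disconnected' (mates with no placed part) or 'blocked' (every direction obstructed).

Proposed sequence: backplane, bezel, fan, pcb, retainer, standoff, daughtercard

1. backplane@(0, 0) [-x clear] — {backplane}
2. bezel@(0, -1) [-x clear] — {backplane, bezel}
3. fan@(1, -1) [+x clear] — {backplane, bezel, fan}
4. pcb@(2, 0) — no placed neighbour ⇒ disconnected

Invalid at step 4 (disconnected)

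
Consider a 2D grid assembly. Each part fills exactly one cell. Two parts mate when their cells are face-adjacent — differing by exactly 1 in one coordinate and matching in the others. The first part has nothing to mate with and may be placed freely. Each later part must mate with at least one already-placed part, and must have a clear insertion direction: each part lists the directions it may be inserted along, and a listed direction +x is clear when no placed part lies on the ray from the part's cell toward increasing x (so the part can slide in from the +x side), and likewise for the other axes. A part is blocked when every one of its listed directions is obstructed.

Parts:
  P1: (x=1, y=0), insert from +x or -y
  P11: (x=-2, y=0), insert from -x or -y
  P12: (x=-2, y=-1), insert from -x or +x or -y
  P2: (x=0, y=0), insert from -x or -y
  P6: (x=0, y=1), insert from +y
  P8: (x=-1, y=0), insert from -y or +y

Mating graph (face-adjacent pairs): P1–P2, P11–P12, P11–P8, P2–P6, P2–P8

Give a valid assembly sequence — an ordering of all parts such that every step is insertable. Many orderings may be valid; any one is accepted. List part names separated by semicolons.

1. P1@(1, 0) [+x clear] — {P1}
2. P2@(0, 0) [-x clear] — {P1, P2}
3. P6@(0, 1) [+y clear] — {P1, P2, P6}
4. P8@(-1, 0) [-y clear] — {P1, P2, P6, P8}
5. P11@(-2, 0) [-x clear] — {P1, P11, P2, P6, P8}
6. P12@(-2, -1) [-x clear] — {P1, P11, P12, P2, P6, P8}

P1; P2; P6; P8; P11; P12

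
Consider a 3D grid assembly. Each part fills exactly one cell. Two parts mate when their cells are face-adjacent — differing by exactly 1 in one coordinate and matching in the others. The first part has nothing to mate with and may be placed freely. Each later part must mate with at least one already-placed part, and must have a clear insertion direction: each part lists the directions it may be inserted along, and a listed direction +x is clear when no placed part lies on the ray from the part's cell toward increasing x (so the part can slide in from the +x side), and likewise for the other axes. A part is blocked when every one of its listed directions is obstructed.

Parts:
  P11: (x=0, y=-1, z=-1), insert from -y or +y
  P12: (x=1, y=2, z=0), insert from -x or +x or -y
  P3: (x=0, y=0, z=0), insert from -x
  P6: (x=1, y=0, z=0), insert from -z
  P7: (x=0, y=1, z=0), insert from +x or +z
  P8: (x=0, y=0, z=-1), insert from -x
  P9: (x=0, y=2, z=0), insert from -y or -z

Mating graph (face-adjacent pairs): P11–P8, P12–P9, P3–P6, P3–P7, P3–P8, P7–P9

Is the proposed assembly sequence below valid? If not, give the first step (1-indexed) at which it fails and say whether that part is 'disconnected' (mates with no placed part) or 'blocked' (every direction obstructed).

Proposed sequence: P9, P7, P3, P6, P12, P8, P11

1. P9@(0, 2, 0) [-y clear] — {P9}
2. P7@(0, 1, 0) [+x clear] — {P7, P9}
3. P3@(0, 0, 0) [-x clear] — {P3, P7, P9}
4. P6@(1, 0, 0) [-z clear] — {P3, P6, P7, P9}
5. P12@(1, 2, 0) [+x clear] — {P12, P3, P6, P7, P9}
6. P8@(0, 0, -1) [-x clear] — {P12, P3, P6, P7, P8, P9}
7. P11@(0, -1, -1) [-y clear] — {P11, P12, P3, P6, P7, P8, P9}

Valid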